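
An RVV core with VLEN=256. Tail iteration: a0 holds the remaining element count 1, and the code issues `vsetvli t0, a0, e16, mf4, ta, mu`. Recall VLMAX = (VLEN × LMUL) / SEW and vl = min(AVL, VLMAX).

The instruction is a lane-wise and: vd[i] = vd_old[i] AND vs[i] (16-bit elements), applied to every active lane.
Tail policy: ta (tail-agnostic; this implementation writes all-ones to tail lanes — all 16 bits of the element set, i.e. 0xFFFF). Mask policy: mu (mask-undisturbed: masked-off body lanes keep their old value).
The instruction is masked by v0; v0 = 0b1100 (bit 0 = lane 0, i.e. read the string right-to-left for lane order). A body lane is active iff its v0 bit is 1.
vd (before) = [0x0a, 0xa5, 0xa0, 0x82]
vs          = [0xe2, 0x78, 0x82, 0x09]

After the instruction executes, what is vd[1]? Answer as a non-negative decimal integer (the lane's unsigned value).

lanes per group: 256·1/4/16 = 4
AVL=1 ≤ VLMAX=4, so vl = 1
vd[0] mask-off/keep -> 0x0a
vd[1] tail/ones -> 0xffff
vd[2] tail/ones -> 0xffff
vd[3] tail/ones -> 0xffff

vd[1] = 65535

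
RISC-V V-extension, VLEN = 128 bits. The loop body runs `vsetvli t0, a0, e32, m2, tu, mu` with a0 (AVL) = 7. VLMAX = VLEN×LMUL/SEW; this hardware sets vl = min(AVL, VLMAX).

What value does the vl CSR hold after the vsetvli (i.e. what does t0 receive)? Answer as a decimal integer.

VLMAX = (128 × 2) / 32 = 8 lanes
vl ← min(7, 8) = 7

vl = 7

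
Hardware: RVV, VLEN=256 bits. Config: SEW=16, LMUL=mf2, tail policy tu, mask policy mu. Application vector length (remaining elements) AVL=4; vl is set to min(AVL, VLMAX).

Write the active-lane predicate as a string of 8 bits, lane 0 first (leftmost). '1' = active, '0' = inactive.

VLMAX = (256 × 1/2) / 16 = 8 lanes
vl = min(AVL, VLMAX) = min(4, 8) = 4
bits (lane 0 leftmost): 11110000

predicate = 11110000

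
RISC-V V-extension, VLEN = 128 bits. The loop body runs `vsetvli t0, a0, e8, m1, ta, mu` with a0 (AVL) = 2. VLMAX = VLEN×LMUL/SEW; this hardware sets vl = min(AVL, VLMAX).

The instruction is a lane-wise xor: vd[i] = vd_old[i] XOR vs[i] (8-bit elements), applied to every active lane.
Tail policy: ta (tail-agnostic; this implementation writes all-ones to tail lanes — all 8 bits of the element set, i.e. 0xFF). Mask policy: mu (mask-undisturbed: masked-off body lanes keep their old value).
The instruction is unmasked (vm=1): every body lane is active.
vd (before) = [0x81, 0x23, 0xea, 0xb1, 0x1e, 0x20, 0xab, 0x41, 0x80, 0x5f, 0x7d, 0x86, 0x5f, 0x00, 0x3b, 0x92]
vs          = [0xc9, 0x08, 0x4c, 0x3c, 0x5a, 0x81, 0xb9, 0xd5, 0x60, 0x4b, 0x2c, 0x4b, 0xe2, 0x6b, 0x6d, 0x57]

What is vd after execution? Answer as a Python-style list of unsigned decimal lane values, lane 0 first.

lanes per group: 128·1/8 = 16
AVL=2 ≤ VLMAX=16, so vl = 2
vd[0] xor(0x81,0xc9) -> 0x48
vd[1] xor(0x23,0x08) -> 0x2b
vd[2] tail/ones -> 0xff
vd[3] tail/ones -> 0xff
vd[4] tail/ones -> 0xff
vd[5] tail/ones -> 0xff
vd[6] tail/ones -> 0xff
vd[7] tail/ones -> 0xff
vd[8] tail/ones -> 0xff
vd[9] tail/ones -> 0xff
vd[10] tail/ones -> 0xff
vd[11] tail/ones -> 0xff
vd[12] tail/ones -> 0xff
vd[13] tail/ones -> 0xff
vd[14] tail/ones -> 0xff
vd[15] tail/ones -> 0xff

vd = [72, 43, 255, 255, 255, 255, 255, 255, 255, 255, 255, 255, 255, 255, 255, 255]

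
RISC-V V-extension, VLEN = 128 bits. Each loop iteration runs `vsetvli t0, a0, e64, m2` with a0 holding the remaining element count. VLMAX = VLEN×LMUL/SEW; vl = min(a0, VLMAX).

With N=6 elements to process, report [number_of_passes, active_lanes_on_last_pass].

[iterations, last_vl] = [2, 2]

VLMAX = VLEN×LMUL/SEW = 128×2/64 = 4
iterations = ceil(6/4) = 2; final-pass vl = 2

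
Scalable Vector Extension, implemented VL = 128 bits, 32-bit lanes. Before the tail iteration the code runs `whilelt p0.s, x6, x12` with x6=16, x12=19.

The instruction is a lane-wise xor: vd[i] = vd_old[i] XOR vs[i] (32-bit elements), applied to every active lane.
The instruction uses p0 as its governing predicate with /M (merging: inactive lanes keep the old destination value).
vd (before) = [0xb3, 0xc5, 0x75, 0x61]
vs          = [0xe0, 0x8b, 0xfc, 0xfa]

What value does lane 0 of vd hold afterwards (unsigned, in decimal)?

128-bit reg / 32-bit elem → 4 lanes
p0[j] = (16+j < 19); true for j=0..2 → 3 lanes set
vd[0] xor(0xb3,0xe0) -> 0x53
vd[1] xor(0xc5,0x8b) -> 0x4e
vd[2] xor(0x75,0xfc) -> 0x89
vd[3] tail/keep -> 0x61

vd[0] = 83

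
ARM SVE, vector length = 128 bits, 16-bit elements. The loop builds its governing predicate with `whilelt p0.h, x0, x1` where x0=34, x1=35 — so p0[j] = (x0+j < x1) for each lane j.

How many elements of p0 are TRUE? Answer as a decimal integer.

register lanes = 128/16 = 8
whilelt: lane j active iff 34+j < 35 → j < 1 → 1 active

vl = 1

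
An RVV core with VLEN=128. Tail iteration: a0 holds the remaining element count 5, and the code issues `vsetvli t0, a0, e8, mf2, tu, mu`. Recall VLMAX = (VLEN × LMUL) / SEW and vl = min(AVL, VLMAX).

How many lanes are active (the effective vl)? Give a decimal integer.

vl = 5

VLMAX = (128 × 1/2) / 8 = 8 lanes
vl ← min(5, 8) = 5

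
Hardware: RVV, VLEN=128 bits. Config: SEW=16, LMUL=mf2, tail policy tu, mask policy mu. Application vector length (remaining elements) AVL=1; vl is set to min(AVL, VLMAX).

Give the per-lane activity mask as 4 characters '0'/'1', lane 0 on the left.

lanes per group: 128·1/2/16 = 4
vl = min(AVL, VLMAX) = min(1, 4) = 1
bits (lane 0 leftmost): 1000

predicate = 1000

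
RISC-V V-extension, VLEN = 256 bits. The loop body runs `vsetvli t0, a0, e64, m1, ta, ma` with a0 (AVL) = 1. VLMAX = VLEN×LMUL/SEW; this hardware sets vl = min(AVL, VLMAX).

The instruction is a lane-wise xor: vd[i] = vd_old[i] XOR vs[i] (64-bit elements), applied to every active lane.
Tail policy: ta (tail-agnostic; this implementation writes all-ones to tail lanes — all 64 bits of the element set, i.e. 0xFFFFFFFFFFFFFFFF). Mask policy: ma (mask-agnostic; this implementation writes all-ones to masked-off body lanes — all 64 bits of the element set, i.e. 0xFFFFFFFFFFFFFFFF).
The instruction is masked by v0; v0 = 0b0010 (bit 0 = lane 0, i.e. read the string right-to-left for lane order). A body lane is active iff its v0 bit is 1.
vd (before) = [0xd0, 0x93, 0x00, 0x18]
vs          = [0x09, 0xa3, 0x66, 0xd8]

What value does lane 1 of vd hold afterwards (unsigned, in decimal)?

VLMAX = (256 × 1) / 64 = 4 lanes
vl ← min(1, 4) = 1
lane  0: mask-off/ones ⇒ 0xffffffffffffffff
lane  1: tail/ones ⇒ 0xffffffffffffffff
lane  2: tail/ones ⇒ 0xffffffffffffffff
lane  3: tail/ones ⇒ 0xffffffffffffffff

vd[1] = 18446744073709551615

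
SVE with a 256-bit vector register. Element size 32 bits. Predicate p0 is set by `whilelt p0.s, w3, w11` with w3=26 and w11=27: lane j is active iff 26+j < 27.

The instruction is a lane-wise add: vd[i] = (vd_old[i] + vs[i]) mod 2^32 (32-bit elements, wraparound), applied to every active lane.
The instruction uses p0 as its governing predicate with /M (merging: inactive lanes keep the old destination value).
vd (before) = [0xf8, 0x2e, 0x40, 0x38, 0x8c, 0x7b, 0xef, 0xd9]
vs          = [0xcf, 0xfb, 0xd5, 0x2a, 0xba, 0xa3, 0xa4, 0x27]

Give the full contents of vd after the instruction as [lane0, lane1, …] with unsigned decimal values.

vd = [455, 46, 64, 56, 140, 123, 239, 217]

lane count: 256 div 32 = 8
active while 26+j < 27, i.e. j ∈ [0,1) capped at 8 ⇒ 1
  i=0: add(0xf8,0xcf) → 455
  i=1: tail/keep → 46
  i=2: tail/keep → 64
  i=3: tail/keep → 56
  i=4: tail/keep → 140
  i=5: tail/keep → 123
  i=6: tail/keep → 239
  i=7: tail/keep → 217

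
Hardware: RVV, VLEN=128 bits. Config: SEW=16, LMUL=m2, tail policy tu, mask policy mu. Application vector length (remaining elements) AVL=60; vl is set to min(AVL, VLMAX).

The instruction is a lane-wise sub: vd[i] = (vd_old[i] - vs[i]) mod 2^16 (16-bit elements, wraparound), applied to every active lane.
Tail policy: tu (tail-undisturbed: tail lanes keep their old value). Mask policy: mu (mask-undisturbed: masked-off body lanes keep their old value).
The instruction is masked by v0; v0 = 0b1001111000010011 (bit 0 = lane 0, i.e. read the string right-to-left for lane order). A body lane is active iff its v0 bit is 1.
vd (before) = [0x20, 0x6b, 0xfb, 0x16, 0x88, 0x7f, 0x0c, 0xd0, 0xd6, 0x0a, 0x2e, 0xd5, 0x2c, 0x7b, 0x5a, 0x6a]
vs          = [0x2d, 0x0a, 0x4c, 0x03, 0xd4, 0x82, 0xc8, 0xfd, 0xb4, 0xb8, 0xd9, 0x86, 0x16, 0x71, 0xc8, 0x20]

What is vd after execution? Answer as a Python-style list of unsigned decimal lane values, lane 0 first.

VLMAX = (128 × 2) / 16 = 16 lanes
vl ← min(60, 16) = 16
lane  0: sub(0x20,0x2d) ⇒ 0xfff3
lane  1: sub(0x6b,0x0a) ⇒ 0x61
lane  2: mask-off/keep ⇒ 0xfb
lane  3: mask-off/keep ⇒ 0x16
lane  4: sub(0x88,0xd4) ⇒ 0xffb4
lane  5: mask-off/keep ⇒ 0x7f
lane  6: mask-off/keep ⇒ 0x0c
lane  7: mask-off/keep ⇒ 0xd0
lane  8: mask-off/keep ⇒ 0xd6
lane  9: sub(0x0a,0xb8) ⇒ 0xff52
lane 10: sub(0x2e,0xd9) ⇒ 0xff55
lane 11: sub(0xd5,0x86) ⇒ 0x4f
lane 12: sub(0x2c,0x16) ⇒ 0x16
lane 13: mask-off/keep ⇒ 0x7b
lane 14: mask-off/keep ⇒ 0x5a
lane 15: sub(0x6a,0x20) ⇒ 0x4a

vd = [65523, 97, 251, 22, 65460, 127, 12, 208, 214, 65362, 65365, 79, 22, 123, 90, 74]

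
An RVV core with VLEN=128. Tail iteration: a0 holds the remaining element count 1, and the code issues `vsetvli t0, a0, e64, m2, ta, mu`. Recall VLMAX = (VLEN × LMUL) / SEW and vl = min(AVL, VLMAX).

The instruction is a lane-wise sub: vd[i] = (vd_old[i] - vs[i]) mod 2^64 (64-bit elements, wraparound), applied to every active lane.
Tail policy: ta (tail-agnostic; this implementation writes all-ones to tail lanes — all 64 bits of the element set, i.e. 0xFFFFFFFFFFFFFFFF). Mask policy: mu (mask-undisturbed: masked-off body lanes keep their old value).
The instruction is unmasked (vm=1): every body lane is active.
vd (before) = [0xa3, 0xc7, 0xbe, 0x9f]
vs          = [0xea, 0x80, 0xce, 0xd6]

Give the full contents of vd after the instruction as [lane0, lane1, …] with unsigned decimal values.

VLMAX = (128 × 2) / 64 = 4 lanes
vl = min(AVL, VLMAX) = min(1, 4) = 1
lane  0: sub(0xa3,0xea) ⇒ 0xffffffffffffffb9
lane  1: tail/ones ⇒ 0xffffffffffffffff
lane  2: tail/ones ⇒ 0xffffffffffffffff
lane  3: tail/ones ⇒ 0xffffffffffffffff

vd = [18446744073709551545, 18446744073709551615, 18446744073709551615, 18446744073709551615]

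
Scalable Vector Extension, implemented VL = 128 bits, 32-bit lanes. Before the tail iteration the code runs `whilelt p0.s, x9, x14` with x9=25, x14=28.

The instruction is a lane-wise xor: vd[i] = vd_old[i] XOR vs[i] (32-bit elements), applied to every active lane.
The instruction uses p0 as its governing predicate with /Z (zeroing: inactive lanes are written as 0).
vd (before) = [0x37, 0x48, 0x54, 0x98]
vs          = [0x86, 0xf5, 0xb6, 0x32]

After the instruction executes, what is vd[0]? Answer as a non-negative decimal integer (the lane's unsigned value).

lane count: 128 div 32 = 4
whilelt: lane j active iff 25+j < 28 → j < 3 → 3 active
vd[0] xor(0x37,0x86) -> 0xb1
vd[1] xor(0x48,0xf5) -> 0xbd
vd[2] xor(0x54,0xb6) -> 0xe2
vd[3] tail/zero -> 0x00

vd[0] = 177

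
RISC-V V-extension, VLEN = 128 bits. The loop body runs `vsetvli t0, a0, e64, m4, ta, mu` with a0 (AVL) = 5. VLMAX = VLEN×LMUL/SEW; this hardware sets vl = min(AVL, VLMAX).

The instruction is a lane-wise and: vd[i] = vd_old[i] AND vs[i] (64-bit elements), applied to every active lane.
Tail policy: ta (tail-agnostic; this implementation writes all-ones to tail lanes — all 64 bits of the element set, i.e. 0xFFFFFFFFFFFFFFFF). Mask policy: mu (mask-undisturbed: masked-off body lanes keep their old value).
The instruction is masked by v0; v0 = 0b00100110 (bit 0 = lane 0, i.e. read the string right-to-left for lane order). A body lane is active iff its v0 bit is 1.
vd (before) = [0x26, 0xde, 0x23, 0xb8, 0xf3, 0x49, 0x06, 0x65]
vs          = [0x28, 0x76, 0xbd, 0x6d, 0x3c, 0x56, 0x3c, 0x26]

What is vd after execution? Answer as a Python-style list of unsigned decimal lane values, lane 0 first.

vd = [38, 86, 33, 184, 243, 18446744073709551615, 18446744073709551615, 18446744073709551615]

lanes per group: 128·4/64 = 8
AVL=5 ≤ VLMAX=8, so vl = 5
[0] mask-off/keep = 0x26
[1] and(0xde,0x76) = 0x56
[2] and(0x23,0xbd) = 0x21
[3] mask-off/keep = 0xb8
[4] mask-off/keep = 0xf3
[5] tail/ones = 0xffffffffffffffff
[6] tail/ones = 0xffffffffffffffff
[7] tail/ones = 0xffffffffffffffff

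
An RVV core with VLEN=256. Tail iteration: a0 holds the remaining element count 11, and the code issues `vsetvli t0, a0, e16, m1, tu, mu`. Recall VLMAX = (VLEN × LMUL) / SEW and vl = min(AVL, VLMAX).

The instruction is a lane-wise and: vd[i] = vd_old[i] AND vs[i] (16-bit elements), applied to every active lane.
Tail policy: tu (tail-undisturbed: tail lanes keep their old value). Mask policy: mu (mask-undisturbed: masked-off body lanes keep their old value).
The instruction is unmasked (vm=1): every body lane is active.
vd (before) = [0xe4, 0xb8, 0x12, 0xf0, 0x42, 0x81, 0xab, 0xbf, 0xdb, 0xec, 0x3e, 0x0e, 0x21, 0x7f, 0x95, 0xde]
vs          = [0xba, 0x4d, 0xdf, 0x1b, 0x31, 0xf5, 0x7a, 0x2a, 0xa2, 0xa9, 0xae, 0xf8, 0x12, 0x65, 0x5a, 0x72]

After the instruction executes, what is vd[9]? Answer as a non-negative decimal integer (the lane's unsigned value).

VLMAX = VLEN×LMUL/SEW = 256×1/16 = 16
vl = min(AVL, VLMAX) = min(11, 16) = 11
vd[0] and(0xe4,0xba) -> 0xa0
vd[1] and(0xb8,0x4d) -> 0x08
vd[2] and(0x12,0xdf) -> 0x12
vd[3] and(0xf0,0x1b) -> 0x10
vd[4] and(0x42,0x31) -> 0x00
vd[5] and(0x81,0xf5) -> 0x81
vd[6] and(0xab,0x7a) -> 0x2a
vd[7] and(0xbf,0x2a) -> 0x2a
vd[8] and(0xdb,0xa2) -> 0x82
vd[9] and(0xec,0xa9) -> 0xa8
vd[10] and(0x3e,0xae) -> 0x2e
vd[11] tail/keep -> 0x0e
vd[12] tail/keep -> 0x21
vd[13] tail/keep -> 0x7f
vd[14] tail/keep -> 0x95
vd[15] tail/keep -> 0xde

vd[9] = 168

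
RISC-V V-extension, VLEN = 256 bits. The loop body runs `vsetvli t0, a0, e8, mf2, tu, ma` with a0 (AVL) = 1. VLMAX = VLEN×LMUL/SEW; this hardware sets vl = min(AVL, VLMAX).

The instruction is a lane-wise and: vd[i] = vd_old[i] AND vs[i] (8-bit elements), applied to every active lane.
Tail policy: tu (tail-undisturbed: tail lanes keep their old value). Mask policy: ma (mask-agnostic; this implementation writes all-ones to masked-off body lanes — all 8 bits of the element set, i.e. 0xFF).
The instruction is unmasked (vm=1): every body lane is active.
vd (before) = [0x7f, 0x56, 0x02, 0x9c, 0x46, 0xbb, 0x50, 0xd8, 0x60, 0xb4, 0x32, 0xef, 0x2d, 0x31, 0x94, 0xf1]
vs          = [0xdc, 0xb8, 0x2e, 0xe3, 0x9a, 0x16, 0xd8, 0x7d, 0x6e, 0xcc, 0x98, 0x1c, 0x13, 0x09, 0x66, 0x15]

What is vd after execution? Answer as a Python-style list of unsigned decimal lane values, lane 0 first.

VLMAX = VLEN×LMUL/SEW = 256×1/2/8 = 16
AVL=1 ≤ VLMAX=16, so vl = 1
  i=0: and(0x7f,0xdc) → 92
  i=1: tail/keep → 86
  i=2: tail/keep → 2
  i=3: tail/keep → 156
  i=4: tail/keep → 70
  i=5: tail/keep → 187
  i=6: tail/keep → 80
  i=7: tail/keep → 216
  i=8: tail/keep → 96
  i=9: tail/keep → 180
  i=10: tail/keep → 50
  i=11: tail/keep → 239
  i=12: tail/keep → 45
  i=13: tail/keep → 49
  i=14: tail/keep → 148
  i=15: tail/keep → 241

vd = [92, 86, 2, 156, 70, 187, 80, 216, 96, 180, 50, 239, 45, 49, 148, 241]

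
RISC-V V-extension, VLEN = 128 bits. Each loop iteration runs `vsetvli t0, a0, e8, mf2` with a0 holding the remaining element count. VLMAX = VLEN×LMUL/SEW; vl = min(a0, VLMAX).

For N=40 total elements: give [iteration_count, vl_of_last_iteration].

VLMAX = (128 × 1/2) / 8 = 8 lanes
N=40: ⌈40/8⌉ = 5 iters; last vl = 40 − 4×8 = 8

[iterations, last_vl] = [5, 8]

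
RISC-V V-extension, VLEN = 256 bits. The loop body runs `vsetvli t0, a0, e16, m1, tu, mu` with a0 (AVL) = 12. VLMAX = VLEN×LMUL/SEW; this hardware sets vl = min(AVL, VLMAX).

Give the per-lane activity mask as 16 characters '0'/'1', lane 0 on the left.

predicate = 1111111111110000

lanes per group: 256·1/16 = 16
vl = min(AVL, VLMAX) = min(12, 16) = 12
bits (lane 0 leftmost): 1111111111110000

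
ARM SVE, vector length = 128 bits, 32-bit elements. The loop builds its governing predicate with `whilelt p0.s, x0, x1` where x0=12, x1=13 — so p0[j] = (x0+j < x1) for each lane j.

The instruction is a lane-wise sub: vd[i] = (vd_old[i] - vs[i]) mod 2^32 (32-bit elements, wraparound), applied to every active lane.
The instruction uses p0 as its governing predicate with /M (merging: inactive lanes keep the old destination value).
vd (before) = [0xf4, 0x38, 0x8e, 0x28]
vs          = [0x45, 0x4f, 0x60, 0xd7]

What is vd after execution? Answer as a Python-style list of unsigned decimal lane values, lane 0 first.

vd = [175, 56, 142, 40]

lane count: 128 div 32 = 4
p0[j] = (12+j < 13); true for j=0..0 → 1 lanes set
vd[0] sub(0xf4,0x45) -> 0xaf
vd[1] tail/keep -> 0x38
vd[2] tail/keep -> 0x8e
vd[3] tail/keep -> 0x28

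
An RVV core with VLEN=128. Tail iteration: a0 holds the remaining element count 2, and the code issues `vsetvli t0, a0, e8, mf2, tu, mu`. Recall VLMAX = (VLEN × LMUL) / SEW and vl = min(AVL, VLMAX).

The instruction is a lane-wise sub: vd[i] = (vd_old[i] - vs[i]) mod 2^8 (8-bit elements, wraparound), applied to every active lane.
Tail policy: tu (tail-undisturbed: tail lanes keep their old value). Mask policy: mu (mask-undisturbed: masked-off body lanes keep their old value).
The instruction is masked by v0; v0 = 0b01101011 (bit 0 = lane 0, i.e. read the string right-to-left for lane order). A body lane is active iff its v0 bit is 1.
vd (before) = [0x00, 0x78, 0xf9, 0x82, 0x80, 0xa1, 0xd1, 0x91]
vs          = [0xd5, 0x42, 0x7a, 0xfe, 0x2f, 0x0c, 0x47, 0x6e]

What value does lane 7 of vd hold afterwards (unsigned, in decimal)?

VLMAX = (128 × 1/2) / 8 = 8 lanes
AVL=2 ≤ VLMAX=8, so vl = 2
vd[0] sub(0x00,0xd5) -> 0x2b
vd[1] sub(0x78,0x42) -> 0x36
vd[2] tail/keep -> 0xf9
vd[3] tail/keep -> 0x82
vd[4] tail/keep -> 0x80
vd[5] tail/keep -> 0xa1
vd[6] tail/keep -> 0xd1
vd[7] tail/keep -> 0x91

vd[7] = 145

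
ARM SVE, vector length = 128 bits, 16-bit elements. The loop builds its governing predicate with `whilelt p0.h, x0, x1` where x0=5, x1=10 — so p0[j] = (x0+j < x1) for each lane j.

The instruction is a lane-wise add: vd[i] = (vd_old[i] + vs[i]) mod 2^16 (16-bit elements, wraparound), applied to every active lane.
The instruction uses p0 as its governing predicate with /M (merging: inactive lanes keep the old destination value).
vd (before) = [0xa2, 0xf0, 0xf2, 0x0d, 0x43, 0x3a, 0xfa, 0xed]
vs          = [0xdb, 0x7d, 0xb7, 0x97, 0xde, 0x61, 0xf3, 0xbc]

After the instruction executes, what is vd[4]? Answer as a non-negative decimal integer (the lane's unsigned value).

register lanes = 128/16 = 8
whilelt: lane j active iff 5+j < 10 → j < 5 → 5 active
  i=0: add(0xa2,0xdb) → 381
  i=1: add(0xf0,0x7d) → 365
  i=2: add(0xf2,0xb7) → 425
  i=3: add(0x0d,0x97) → 164
  i=4: add(0x43,0xde) → 289
  i=5: tail/keep → 58
  i=6: tail/keep → 250
  i=7: tail/keep → 237

vd[4] = 289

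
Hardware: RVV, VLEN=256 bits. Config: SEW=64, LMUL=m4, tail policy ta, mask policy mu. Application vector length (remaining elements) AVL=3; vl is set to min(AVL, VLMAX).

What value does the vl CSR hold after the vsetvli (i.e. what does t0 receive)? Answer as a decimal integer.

vl = 3

lanes per group: 256·4/64 = 16
AVL=3 ≤ VLMAX=16, so vl = 3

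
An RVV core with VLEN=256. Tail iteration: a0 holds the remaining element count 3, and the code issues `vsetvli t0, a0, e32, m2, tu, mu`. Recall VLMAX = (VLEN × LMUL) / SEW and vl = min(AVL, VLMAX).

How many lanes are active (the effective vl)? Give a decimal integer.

vl = 3

lanes per group: 256·2/32 = 16
AVL=3 ≤ VLMAX=16, so vl = 3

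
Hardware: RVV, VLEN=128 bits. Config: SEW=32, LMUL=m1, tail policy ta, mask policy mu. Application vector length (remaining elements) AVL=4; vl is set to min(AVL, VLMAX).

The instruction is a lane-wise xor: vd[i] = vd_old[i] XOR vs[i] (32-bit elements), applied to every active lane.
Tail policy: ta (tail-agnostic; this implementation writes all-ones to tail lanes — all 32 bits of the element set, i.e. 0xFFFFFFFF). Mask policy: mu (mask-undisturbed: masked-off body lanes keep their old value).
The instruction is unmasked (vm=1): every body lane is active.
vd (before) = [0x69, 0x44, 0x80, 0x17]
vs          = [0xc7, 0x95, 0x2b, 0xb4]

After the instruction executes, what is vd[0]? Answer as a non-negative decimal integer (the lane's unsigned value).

vd[0] = 174

VLMAX = VLEN×LMUL/SEW = 128×1/32 = 4
AVL=4 ≤ VLMAX=4, so vl = 4
vd[0] xor(0x69,0xc7) -> 0xae
vd[1] xor(0x44,0x95) -> 0xd1
vd[2] xor(0x80,0x2b) -> 0xab
vd[3] xor(0x17,0xb4) -> 0xa3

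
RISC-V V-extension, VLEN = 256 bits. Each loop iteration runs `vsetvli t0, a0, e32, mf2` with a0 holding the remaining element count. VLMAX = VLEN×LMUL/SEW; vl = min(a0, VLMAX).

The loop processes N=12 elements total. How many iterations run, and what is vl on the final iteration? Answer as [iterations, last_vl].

[iterations, last_vl] = [3, 4]

lanes per group: 256·1/2/32 = 4
N=12: ⌈12/4⌉ = 3 iters; last vl = 12 − 2×4 = 4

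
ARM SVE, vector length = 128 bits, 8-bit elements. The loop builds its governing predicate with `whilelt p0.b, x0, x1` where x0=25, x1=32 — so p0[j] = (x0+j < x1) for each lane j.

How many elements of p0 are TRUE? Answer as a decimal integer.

vl = 7

lane count: 128 div 8 = 16
active while 25+j < 32, i.e. j ∈ [0,7) capped at 16 ⇒ 7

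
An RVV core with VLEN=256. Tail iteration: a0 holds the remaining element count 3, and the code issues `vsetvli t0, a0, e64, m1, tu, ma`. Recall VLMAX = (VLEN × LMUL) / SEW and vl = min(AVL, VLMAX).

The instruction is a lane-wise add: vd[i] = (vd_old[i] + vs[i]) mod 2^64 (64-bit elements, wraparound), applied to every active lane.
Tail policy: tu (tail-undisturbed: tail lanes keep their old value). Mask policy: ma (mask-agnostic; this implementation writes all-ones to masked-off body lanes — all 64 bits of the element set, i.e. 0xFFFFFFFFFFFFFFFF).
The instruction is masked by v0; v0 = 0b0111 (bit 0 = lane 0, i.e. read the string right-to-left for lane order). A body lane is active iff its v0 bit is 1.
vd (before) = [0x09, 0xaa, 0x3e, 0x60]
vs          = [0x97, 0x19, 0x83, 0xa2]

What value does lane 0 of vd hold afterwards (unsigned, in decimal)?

vd[0] = 160

lanes per group: 256·1/64 = 4
vl ← min(3, 4) = 3
[0] add(0x09,0x97) = 0xa0
[1] add(0xaa,0x19) = 0xc3
[2] add(0x3e,0x83) = 0xc1
[3] tail/keep = 0x60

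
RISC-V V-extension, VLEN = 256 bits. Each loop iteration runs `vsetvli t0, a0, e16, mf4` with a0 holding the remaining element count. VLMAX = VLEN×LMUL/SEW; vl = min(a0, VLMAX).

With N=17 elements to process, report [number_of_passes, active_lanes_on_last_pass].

[iterations, last_vl] = [5, 1]

VLMAX = VLEN×LMUL/SEW = 256×1/4/16 = 4
iterations = ceil(17/4) = 5; final-pass vl = 1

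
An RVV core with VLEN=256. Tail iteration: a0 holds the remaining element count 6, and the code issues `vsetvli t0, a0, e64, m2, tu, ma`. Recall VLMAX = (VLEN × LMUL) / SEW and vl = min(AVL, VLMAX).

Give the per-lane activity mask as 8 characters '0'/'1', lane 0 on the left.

predicate = 11111100

VLMAX = VLEN×LMUL/SEW = 256×2/64 = 8
vl ← min(6, 8) = 6
bits (lane 0 leftmost): 11111100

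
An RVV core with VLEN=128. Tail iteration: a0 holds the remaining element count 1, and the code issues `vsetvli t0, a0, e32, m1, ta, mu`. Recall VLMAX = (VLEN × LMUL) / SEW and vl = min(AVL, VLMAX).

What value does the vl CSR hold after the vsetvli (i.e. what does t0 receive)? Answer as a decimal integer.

vl = 1

VLMAX = VLEN×LMUL/SEW = 128×1/32 = 4
vl ← min(1, 4) = 1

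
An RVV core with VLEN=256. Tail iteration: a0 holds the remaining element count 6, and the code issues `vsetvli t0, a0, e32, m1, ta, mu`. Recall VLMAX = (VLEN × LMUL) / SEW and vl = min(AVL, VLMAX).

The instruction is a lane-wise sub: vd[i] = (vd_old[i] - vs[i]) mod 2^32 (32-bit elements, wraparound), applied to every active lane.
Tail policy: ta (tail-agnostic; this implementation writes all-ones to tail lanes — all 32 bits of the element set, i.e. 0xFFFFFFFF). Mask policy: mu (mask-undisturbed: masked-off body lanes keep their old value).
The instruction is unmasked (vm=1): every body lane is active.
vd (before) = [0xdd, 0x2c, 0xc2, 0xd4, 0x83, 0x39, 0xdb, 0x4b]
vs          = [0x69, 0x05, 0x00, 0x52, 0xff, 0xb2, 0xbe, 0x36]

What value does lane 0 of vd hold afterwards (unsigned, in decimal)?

VLMAX = (256 × 1) / 32 = 8 lanes
vl ← min(6, 8) = 6
lane  0: sub(0xdd,0x69) ⇒ 0x74
lane  1: sub(0x2c,0x05) ⇒ 0x27
lane  2: sub(0xc2,0x00) ⇒ 0xc2
lane  3: sub(0xd4,0x52) ⇒ 0x82
lane  4: sub(0x83,0xff) ⇒ 0xffffff84
lane  5: sub(0x39,0xb2) ⇒ 0xffffff87
lane  6: tail/ones ⇒ 0xffffffff
lane  7: tail/ones ⇒ 0xffffffff

vd[0] = 116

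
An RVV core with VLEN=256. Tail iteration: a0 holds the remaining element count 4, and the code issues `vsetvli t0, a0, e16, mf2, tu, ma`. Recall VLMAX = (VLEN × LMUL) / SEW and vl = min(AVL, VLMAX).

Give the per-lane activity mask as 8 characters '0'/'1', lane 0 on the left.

predicate = 11110000

lanes per group: 256·1/2/16 = 8
AVL=4 ≤ VLMAX=8, so vl = 4
bits (lane 0 leftmost): 11110000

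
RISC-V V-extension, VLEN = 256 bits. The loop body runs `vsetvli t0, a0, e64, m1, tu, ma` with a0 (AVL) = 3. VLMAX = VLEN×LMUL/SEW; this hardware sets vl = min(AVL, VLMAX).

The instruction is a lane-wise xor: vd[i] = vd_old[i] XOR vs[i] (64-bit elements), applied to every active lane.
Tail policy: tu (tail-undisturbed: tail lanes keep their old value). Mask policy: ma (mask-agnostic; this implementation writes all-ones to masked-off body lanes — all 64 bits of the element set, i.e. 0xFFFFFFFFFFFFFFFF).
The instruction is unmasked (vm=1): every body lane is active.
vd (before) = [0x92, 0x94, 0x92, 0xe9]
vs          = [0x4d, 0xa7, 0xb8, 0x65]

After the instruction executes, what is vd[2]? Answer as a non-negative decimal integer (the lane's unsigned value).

lanes per group: 256·1/64 = 4
vl = min(AVL, VLMAX) = min(3, 4) = 3
  i=0: xor(0x92,0x4d) → 223
  i=1: xor(0x94,0xa7) → 51
  i=2: xor(0x92,0xb8) → 42
  i=3: tail/keep → 233

vd[2] = 42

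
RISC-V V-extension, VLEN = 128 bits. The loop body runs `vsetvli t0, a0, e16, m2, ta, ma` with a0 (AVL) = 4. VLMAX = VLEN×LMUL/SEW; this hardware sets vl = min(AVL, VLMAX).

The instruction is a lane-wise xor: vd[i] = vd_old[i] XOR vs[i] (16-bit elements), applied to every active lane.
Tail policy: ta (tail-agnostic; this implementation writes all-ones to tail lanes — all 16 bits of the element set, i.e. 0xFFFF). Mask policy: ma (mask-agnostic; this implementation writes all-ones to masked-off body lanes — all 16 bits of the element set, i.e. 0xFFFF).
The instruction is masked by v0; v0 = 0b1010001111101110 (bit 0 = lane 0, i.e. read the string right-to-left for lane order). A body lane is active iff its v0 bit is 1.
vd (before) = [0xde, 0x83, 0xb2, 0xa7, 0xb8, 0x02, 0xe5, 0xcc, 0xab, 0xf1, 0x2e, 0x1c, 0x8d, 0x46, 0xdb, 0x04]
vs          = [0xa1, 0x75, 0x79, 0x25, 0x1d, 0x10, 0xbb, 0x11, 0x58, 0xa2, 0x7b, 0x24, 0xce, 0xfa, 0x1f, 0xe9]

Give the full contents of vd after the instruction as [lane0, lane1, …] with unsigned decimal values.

VLMAX = VLEN×LMUL/SEW = 128×2/16 = 16
vl ← min(4, 16) = 4
lane  0: mask-off/ones ⇒ 0xffff
lane  1: xor(0x83,0x75) ⇒ 0xf6
lane  2: xor(0xb2,0x79) ⇒ 0xcb
lane  3: xor(0xa7,0x25) ⇒ 0x82
lane  4: tail/ones ⇒ 0xffff
lane  5: tail/ones ⇒ 0xffff
lane  6: tail/ones ⇒ 0xffff
lane  7: tail/ones ⇒ 0xffff
lane  8: tail/ones ⇒ 0xffff
lane  9: tail/ones ⇒ 0xffff
lane 10: tail/ones ⇒ 0xffff
lane 11: tail/ones ⇒ 0xffff
lane 12: tail/ones ⇒ 0xffff
lane 13: tail/ones ⇒ 0xffff
lane 14: tail/ones ⇒ 0xffff
lane 15: tail/ones ⇒ 0xffff

vd = [65535, 246, 203, 130, 65535, 65535, 65535, 65535, 65535, 65535, 65535, 65535, 65535, 65535, 65535, 65535]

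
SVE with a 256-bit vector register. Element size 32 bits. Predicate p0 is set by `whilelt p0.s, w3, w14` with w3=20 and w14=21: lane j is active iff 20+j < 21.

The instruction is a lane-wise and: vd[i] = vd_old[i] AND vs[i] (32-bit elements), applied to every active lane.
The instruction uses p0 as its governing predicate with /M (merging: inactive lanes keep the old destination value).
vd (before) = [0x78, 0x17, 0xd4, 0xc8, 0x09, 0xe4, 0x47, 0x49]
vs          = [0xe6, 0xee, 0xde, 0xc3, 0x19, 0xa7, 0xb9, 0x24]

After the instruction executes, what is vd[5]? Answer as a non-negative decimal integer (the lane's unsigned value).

vd[5] = 228

lane count: 256 div 32 = 8
active while 20+j < 21, i.e. j ∈ [0,1) capped at 8 ⇒ 1
lane  0: and(0x78,0xe6) ⇒ 0x60
lane  1: tail/keep ⇒ 0x17
lane  2: tail/keep ⇒ 0xd4
lane  3: tail/keep ⇒ 0xc8
lane  4: tail/keep ⇒ 0x09
lane  5: tail/keep ⇒ 0xe4
lane  6: tail/keep ⇒ 0x47
lane  7: tail/keep ⇒ 0x49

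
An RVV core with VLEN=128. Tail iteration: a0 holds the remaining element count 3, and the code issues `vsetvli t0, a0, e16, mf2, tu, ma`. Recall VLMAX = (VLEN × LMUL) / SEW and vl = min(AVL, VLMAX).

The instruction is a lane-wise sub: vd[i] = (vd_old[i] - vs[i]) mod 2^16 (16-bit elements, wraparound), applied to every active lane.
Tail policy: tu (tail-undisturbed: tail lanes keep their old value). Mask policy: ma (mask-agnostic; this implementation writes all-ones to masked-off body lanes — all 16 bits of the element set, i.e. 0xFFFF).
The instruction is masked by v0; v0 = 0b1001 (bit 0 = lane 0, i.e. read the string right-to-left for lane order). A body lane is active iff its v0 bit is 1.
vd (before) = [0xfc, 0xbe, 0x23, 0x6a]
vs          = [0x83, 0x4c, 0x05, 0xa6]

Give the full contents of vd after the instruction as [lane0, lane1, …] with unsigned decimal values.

lanes per group: 128·1/2/16 = 4
vl = min(AVL, VLMAX) = min(3, 4) = 3
[0] sub(0xfc,0x83) = 0x79
[1] mask-off/ones = 0xffff
[2] mask-off/ones = 0xffff
[3] tail/keep = 0x6a

vd = [121, 65535, 65535, 106]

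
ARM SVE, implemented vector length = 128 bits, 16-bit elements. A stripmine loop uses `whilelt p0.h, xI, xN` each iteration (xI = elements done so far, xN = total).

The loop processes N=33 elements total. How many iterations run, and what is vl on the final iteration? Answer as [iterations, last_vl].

128-bit reg / 16-bit elem → 8 lanes
33 elements at 8/iter → 5 passes, remainder 1 on the last

[iterations, last_vl] = [5, 1]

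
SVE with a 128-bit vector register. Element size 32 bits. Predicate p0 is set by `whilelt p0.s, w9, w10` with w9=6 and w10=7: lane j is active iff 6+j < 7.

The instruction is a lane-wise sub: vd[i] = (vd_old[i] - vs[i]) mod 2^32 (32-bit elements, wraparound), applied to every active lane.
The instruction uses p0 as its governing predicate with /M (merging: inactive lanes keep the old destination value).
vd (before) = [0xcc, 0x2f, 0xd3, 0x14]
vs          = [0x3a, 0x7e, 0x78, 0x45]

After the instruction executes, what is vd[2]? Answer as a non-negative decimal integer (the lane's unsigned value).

register lanes = 128/32 = 4
whilelt: lane j active iff 6+j < 7 → j < 1 → 1 active
  i=0: sub(0xcc,0x3a) → 146
  i=1: tail/keep → 47
  i=2: tail/keep → 211
  i=3: tail/keep → 20

vd[2] = 211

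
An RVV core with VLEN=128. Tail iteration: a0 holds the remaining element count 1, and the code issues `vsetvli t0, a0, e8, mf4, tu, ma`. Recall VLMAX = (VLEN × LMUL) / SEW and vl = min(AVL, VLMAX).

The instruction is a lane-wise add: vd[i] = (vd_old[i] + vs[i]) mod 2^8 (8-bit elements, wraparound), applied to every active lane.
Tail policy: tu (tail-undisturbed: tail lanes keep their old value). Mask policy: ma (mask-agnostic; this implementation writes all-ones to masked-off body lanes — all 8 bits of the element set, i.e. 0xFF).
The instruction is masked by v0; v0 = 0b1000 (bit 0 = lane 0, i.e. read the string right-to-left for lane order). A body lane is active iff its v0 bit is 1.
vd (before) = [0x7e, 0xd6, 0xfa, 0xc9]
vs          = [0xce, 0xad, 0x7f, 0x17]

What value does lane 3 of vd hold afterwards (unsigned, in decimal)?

vd[3] = 201

VLMAX = (128 × 1/4) / 8 = 4 lanes
vl ← min(1, 4) = 1
lane  0: mask-off/ones ⇒ 0xff
lane  1: tail/keep ⇒ 0xd6
lane  2: tail/keep ⇒ 0xfa
lane  3: tail/keep ⇒ 0xc9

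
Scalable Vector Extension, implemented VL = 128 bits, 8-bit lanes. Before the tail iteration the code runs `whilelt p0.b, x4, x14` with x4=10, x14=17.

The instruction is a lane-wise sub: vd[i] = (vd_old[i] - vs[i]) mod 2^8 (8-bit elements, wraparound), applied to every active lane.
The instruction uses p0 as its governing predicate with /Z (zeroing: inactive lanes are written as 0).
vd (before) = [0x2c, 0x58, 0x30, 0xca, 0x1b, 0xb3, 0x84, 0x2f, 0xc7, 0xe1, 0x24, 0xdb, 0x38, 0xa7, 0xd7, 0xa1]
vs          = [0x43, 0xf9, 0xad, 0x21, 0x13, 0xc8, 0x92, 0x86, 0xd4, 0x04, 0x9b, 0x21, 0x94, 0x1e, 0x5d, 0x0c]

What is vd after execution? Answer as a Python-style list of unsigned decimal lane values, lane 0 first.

register lanes = 128/8 = 16
p0[j] = (10+j < 17); true for j=0..6 → 7 lanes set
lane  0: sub(0x2c,0x43) ⇒ 0xe9
lane  1: sub(0x58,0xf9) ⇒ 0x5f
lane  2: sub(0x30,0xad) ⇒ 0x83
lane  3: sub(0xca,0x21) ⇒ 0xa9
lane  4: sub(0x1b,0x13) ⇒ 0x08
lane  5: sub(0xb3,0xc8) ⇒ 0xeb
lane  6: sub(0x84,0x92) ⇒ 0xf2
lane  7: tail/zero ⇒ 0x00
lane  8: tail/zero ⇒ 0x00
lane  9: tail/zero ⇒ 0x00
lane 10: tail/zero ⇒ 0x00
lane 11: tail/zero ⇒ 0x00
lane 12: tail/zero ⇒ 0x00
lane 13: tail/zero ⇒ 0x00
lane 14: tail/zero ⇒ 0x00
lane 15: tail/zero ⇒ 0x00

vd = [233, 95, 131, 169, 8, 235, 242, 0, 0, 0, 0, 0, 0, 0, 0, 0]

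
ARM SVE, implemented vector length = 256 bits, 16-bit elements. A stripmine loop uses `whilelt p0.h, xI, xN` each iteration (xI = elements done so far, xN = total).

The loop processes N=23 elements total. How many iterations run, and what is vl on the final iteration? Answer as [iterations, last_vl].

register lanes = 256/16 = 16
iterations = ceil(23/16) = 2; final-pass vl = 7

[iterations, last_vl] = [2, 7]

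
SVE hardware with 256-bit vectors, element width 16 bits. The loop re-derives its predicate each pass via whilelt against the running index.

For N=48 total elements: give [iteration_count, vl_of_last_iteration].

[iterations, last_vl] = [3, 16]

lane count: 256 div 16 = 16
N=48: ⌈48/16⌉ = 3 iters; last vl = 48 − 2×16 = 16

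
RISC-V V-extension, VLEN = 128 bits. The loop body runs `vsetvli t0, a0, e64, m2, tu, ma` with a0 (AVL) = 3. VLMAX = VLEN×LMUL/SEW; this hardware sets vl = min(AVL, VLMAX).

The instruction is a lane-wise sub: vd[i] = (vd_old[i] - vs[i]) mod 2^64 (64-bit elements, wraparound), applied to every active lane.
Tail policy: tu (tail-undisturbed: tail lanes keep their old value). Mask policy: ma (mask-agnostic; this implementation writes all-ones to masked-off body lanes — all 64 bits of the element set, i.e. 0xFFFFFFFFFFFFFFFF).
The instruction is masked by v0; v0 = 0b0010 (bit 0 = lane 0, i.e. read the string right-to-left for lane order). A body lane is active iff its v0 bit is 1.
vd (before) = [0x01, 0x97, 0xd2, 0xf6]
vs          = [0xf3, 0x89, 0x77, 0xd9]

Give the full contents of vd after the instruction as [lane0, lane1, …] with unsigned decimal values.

lanes per group: 128·2/64 = 4
AVL=3 ≤ VLMAX=4, so vl = 3
[0] mask-off/ones = 0xffffffffffffffff
[1] sub(0x97,0x89) = 0x0e
[2] mask-off/ones = 0xffffffffffffffff
[3] tail/keep = 0xf6

vd = [18446744073709551615, 14, 18446744073709551615, 246]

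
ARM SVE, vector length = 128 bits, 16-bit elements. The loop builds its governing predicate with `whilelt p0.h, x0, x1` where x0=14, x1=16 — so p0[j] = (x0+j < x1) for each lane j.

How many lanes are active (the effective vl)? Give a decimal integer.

vl = 2

lane count: 128 div 16 = 8
p0[j] = (14+j < 16); true for j=0..1 → 2 lanes set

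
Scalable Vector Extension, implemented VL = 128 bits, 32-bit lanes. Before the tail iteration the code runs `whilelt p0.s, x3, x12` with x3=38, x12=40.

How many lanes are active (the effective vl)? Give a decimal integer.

128-bit reg / 32-bit elem → 4 lanes
p0[j] = (38+j < 40); true for j=0..1 → 2 lanes set

vl = 2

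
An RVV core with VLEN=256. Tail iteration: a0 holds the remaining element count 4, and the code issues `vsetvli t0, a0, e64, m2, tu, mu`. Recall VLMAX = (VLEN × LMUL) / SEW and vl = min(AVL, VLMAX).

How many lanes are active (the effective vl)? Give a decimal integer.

vl = 4

VLMAX = (256 × 2) / 64 = 8 lanes
vl ← min(4, 8) = 4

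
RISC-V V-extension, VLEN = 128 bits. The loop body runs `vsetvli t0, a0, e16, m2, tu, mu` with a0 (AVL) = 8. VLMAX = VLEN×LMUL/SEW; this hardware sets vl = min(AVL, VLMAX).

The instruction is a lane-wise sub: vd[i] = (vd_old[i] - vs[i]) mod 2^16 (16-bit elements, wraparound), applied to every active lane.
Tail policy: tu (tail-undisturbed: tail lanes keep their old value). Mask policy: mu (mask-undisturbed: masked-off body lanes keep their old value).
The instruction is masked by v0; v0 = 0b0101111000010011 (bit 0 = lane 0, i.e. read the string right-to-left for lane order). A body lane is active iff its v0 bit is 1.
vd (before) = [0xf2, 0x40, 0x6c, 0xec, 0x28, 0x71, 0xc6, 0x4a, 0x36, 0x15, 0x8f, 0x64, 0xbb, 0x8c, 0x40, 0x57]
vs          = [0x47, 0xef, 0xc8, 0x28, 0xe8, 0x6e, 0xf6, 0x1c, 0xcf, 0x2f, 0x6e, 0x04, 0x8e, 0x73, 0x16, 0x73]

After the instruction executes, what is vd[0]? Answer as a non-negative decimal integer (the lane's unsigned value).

VLMAX = VLEN×LMUL/SEW = 128×2/16 = 16
vl ← min(8, 16) = 8
lane  0: sub(0xf2,0x47) ⇒ 0xab
lane  1: sub(0x40,0xef) ⇒ 0xff51
lane  2: mask-off/keep ⇒ 0x6c
lane  3: mask-off/keep ⇒ 0xec
lane  4: sub(0x28,0xe8) ⇒ 0xff40
lane  5: mask-off/keep ⇒ 0x71
lane  6: mask-off/keep ⇒ 0xc6
lane  7: mask-off/keep ⇒ 0x4a
lane  8: tail/keep ⇒ 0x36
lane  9: tail/keep ⇒ 0x15
lane 10: tail/keep ⇒ 0x8f
lane 11: tail/keep ⇒ 0x64
lane 12: tail/keep ⇒ 0xbb
lane 13: tail/keep ⇒ 0x8c
lane 14: tail/keep ⇒ 0x40
lane 15: tail/keep ⇒ 0x57

vd[0] = 171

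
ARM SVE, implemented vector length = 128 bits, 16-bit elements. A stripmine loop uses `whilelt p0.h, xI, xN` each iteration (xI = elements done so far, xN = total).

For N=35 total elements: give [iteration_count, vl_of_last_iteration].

128-bit reg / 16-bit elem → 8 lanes
iterations = ceil(35/8) = 5; final-pass vl = 3

[iterations, last_vl] = [5, 3]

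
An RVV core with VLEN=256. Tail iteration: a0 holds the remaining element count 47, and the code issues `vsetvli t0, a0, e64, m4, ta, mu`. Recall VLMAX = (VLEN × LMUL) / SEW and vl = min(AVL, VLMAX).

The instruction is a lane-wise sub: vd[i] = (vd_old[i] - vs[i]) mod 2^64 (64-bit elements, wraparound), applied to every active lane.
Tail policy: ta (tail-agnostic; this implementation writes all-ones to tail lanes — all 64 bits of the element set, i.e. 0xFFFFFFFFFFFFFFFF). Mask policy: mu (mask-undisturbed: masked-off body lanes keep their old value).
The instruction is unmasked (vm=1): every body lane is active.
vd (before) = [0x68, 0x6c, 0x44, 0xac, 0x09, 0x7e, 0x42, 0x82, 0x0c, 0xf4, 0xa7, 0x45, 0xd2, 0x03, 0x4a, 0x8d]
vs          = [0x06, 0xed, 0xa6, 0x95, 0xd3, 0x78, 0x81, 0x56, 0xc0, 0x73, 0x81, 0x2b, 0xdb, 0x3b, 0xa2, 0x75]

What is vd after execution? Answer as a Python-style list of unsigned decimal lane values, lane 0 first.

VLMAX = (256 × 4) / 64 = 16 lanes
AVL=47 > VLMAX=16, so vl = 16
vd[0] sub(0x68,0x06) -> 0x62
vd[1] sub(0x6c,0xed) -> 0xffffffffffffff7f
vd[2] sub(0x44,0xa6) -> 0xffffffffffffff9e
vd[3] sub(0xac,0x95) -> 0x17
vd[4] sub(0x09,0xd3) -> 0xffffffffffffff36
vd[5] sub(0x7e,0x78) -> 0x06
vd[6] sub(0x42,0x81) -> 0xffffffffffffffc1
vd[7] sub(0x82,0x56) -> 0x2c
vd[8] sub(0x0c,0xc0) -> 0xffffffffffffff4c
vd[9] sub(0xf4,0x73) -> 0x81
vd[10] sub(0xa7,0x81) -> 0x26
vd[11] sub(0x45,0x2b) -> 0x1a
vd[12] sub(0xd2,0xdb) -> 0xfffffffffffffff7
vd[13] sub(0x03,0x3b) -> 0xffffffffffffffc8
vd[14] sub(0x4a,0xa2) -> 0xffffffffffffffa8
vd[15] sub(0x8d,0x75) -> 0x18

vd = [98, 18446744073709551487, 18446744073709551518, 23, 18446744073709551414, 6, 18446744073709551553, 44, 18446744073709551436, 129, 38, 26, 18446744073709551607, 18446744073709551560, 18446744073709551528, 24]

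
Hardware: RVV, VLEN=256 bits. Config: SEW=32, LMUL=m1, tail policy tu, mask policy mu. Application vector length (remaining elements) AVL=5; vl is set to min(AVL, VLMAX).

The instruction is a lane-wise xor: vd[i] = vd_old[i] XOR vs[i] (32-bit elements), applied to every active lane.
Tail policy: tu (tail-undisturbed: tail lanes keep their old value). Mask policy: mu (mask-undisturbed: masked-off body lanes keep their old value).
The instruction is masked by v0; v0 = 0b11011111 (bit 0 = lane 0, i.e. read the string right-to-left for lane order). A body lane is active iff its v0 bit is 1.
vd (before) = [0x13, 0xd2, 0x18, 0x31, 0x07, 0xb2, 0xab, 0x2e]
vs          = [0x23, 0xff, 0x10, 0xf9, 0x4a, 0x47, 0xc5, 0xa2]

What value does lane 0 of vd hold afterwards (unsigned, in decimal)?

vd[0] = 48

VLMAX = VLEN×LMUL/SEW = 256×1/32 = 8
vl = min(AVL, VLMAX) = min(5, 8) = 5
  i=0: xor(0x13,0x23) → 48
  i=1: xor(0xd2,0xff) → 45
  i=2: xor(0x18,0x10) → 8
  i=3: xor(0x31,0xf9) → 200
  i=4: xor(0x07,0x4a) → 77
  i=5: tail/keep → 178
  i=6: tail/keep → 171
  i=7: tail/keep → 46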